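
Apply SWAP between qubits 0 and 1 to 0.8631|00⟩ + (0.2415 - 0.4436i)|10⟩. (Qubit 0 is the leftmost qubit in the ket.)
0.8631|00⟩ + (0.2415 - 0.4436i)|01⟩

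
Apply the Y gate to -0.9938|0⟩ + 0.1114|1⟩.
-0.1114i|0⟩ - 0.9938i|1⟩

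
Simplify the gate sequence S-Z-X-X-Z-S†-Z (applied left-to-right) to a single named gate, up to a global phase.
Z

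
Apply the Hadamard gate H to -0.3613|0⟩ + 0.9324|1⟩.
0.4038|0⟩ - 0.9148|1⟩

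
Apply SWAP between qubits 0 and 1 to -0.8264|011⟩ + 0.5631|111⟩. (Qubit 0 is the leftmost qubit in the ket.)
-0.8264|101⟩ + 0.5631|111⟩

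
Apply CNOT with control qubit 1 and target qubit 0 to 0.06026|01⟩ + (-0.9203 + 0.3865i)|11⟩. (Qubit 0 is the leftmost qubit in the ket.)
(-0.9203 + 0.3865i)|01⟩ + 0.06026|11⟩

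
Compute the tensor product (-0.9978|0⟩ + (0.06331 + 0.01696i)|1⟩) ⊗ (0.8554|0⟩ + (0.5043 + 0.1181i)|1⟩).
-0.8535|00⟩ + (-0.5032 - 0.1178i)|01⟩ + (0.05416 + 0.01451i)|10⟩ + (0.02992 + 0.01603i)|11⟩

amp(|b₁b₂…⟩) = product of the factor amplitudes for bits b₁, b₂, …; only kets whose every factor amplitude is nonzero survive.
|00⟩: (-0.9978)(0.8554) = -0.8535
|01⟩: (-0.9978)(0.5043 + 0.1181i) = (-0.5032 - 0.1178i)
|10⟩: (0.06331 + 0.01696i)(0.8554) = (0.05416 + 0.01451i)
|11⟩: (0.06331 + 0.01696i)(0.5043 + 0.1181i) = (0.02992 + 0.01603i)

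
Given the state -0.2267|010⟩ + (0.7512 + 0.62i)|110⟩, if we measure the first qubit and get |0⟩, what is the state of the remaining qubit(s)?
-|10⟩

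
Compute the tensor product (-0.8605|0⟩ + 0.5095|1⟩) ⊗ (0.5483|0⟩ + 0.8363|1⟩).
-0.4718|00⟩ - 0.7196|01⟩ + 0.2794|10⟩ + 0.4261|11⟩

amp(|b₁b₂…⟩) = product of the factor amplitudes for bits b₁, b₂, …; only kets whose every factor amplitude is nonzero survive.
|00⟩: (-0.8605)(0.5483) = -0.4718
|01⟩: (-0.8605)(0.8363) = -0.7196
|10⟩: (0.5095)(0.5483) = 0.2794
|11⟩: (0.5095)(0.8363) = 0.4261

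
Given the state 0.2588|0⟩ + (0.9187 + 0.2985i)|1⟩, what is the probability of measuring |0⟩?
0.06698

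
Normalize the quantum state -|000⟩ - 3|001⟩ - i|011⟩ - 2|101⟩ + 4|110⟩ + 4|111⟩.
-0.1459|000⟩ - 0.4376|001⟩ - 0.1459i|011⟩ - 0.2917|101⟩ + 0.5835|110⟩ + 0.5835|111⟩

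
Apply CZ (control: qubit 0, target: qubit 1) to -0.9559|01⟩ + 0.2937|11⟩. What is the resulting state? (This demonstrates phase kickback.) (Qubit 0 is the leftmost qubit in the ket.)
-0.9559|01⟩ - 0.2937|11⟩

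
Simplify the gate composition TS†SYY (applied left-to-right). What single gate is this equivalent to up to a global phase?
T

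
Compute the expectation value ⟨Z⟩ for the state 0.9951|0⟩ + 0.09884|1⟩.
0.9805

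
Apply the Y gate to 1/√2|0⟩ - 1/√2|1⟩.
(1/√2)i|0⟩ + (1/√2)i|1⟩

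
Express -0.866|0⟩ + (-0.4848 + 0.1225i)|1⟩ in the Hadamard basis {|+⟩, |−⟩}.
(-0.9552 + 0.08662i)|+⟩ + (-0.2695 - 0.08662i)|−⟩

With |ψ⟩ = α|0⟩ + β|1⟩, the Hadamard-basis coefficients are ⟨+|ψ⟩ = (α + β)/√2 and ⟨−|ψ⟩ = (α − β)/√2.
Here α = -0.866, β = (-0.4848 + 0.1225i): (α + β)/√2 = (-0.9552 + 0.08662i), (α − β)/√2 = (-0.2695 - 0.08662i).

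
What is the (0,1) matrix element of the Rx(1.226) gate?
-0.5753i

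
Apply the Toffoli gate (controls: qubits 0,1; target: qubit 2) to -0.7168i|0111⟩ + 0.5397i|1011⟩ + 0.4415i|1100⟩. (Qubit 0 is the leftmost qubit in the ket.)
-0.7168i|0111⟩ + 0.5397i|1011⟩ + 0.4415i|1110⟩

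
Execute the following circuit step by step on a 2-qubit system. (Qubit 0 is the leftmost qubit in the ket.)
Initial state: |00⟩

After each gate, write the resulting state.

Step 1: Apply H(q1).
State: 1/√2|00⟩ + 1/√2|01⟩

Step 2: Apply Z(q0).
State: 1/√2|00⟩ + 1/√2|01⟩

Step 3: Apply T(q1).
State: 1/√2|00⟩ + (1/2 + (1/2)i)|01⟩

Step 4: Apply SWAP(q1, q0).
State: 1/√2|00⟩ + (1/2 + (1/2)i)|10⟩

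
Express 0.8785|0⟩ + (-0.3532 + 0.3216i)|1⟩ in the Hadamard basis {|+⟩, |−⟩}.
(0.3714 + 0.2274i)|+⟩ + (0.8709 - 0.2274i)|−⟩

With |ψ⟩ = α|0⟩ + β|1⟩, the Hadamard-basis coefficients are ⟨+|ψ⟩ = (α + β)/√2 and ⟨−|ψ⟩ = (α − β)/√2.
Here α = 0.8785, β = (-0.3532 + 0.3216i): (α + β)/√2 = (0.3714 + 0.2274i), (α − β)/√2 = (0.8709 - 0.2274i).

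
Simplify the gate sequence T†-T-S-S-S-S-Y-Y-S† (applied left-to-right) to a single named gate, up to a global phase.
S†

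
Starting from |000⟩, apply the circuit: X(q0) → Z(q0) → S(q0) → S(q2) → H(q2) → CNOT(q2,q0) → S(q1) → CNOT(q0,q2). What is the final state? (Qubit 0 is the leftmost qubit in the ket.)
-(1/√2)i|001⟩ - (1/√2)i|101⟩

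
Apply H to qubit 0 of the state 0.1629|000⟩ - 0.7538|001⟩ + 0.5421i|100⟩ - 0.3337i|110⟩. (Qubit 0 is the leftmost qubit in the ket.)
(0.1152 + 0.3833i)|000⟩ - 0.533|001⟩ - 0.236i|010⟩ + (0.1152 - 0.3833i)|100⟩ - 0.533|101⟩ + 0.236i|110⟩

H on qubit 0 mixes each pair of kets that differ only in qubit 0: amplitudes (a, b) of (|…0…⟩, |…1…⟩) become ((a + b)/√2, (a − b)/√2). Kets absent from the input have amplitude 0.
(|000⟩, |100⟩): (a, b) = (0.1629, 0.5421i) → ((0.1152 + 0.3833i), (0.1152 - 0.3833i))
(|001⟩, |101⟩): (a, b) = (-0.7538, 0) → (-0.533, -0.533)
(|010⟩, |110⟩): (a, b) = (0, -0.3337i) → (-0.236i, 0.236i)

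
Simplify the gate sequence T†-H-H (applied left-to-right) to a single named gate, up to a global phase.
T†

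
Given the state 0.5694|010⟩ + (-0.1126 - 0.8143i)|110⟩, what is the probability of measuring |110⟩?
0.6758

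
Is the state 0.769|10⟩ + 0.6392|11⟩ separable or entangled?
Separable

Writing the state as a|00⟩ + b|01⟩ + c|10⟩ + d|11⟩, it is a product state iff ad − bc = 0.
Here (a, b, c, d) = (0, 0, 0.769, 0.6392): ad − bc = (0)(0.6392) − (0)(0.769) = 0, so the state is separable.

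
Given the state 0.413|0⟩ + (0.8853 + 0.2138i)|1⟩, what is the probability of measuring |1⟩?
0.8295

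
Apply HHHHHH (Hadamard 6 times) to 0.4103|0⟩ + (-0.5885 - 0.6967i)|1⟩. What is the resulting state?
0.4103|0⟩ + (-0.5885 - 0.6967i)|1⟩

H² = I, so an even number of Hadamards cancels: H^6 = I and the state is unchanged.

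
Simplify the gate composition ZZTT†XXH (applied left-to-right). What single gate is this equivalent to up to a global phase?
H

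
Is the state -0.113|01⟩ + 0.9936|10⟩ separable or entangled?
Entangled

Writing the state as a|00⟩ + b|01⟩ + c|10⟩ + d|11⟩, it is a product state iff ad − bc = 0.
Here (a, b, c, d) = (0, -0.113, 0.9936, 0): ad − bc = (0)(0) − (-0.113)(0.9936) = 0.1123 ≠ 0, so the state is entangled.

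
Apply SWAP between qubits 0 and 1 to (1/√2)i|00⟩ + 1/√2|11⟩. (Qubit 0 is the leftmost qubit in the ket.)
(1/√2)i|00⟩ + 1/√2|11⟩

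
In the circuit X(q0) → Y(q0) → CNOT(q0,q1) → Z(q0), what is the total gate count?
4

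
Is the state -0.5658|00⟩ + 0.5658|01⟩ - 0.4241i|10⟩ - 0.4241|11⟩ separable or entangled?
Entangled

Writing the state as a|00⟩ + b|01⟩ + c|10⟩ + d|11⟩, it is a product state iff ad − bc = 0.
Here (a, b, c, d) = (-0.5658, 0.5658, -0.4241i, -0.4241): ad − bc = (-0.5658)(-0.4241) − (0.5658)(-0.4241i) = (0.24 + 0.24i) ≠ 0, so the state is entangled.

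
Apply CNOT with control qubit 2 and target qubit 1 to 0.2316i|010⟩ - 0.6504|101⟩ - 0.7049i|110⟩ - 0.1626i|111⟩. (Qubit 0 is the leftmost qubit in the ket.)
0.2316i|010⟩ - 0.1626i|101⟩ - 0.7049i|110⟩ - 0.6504|111⟩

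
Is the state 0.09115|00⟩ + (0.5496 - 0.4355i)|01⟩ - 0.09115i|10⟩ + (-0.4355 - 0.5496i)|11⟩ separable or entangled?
Separable

Writing the state as a|00⟩ + b|01⟩ + c|10⟩ + d|11⟩, it is a product state iff ad − bc = 0.
Here (a, b, c, d) = (0.09115, (0.5496 - 0.4355i), -0.09115i, (-0.4355 - 0.5496i)): ad − bc = (0.09115)(-0.4355 - 0.5496i) − (0.5496 - 0.4355i)(-0.09115i) = 0, so the state is separable.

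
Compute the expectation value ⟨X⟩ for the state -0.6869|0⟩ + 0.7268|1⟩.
-0.9985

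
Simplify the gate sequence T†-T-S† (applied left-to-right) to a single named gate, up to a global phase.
S†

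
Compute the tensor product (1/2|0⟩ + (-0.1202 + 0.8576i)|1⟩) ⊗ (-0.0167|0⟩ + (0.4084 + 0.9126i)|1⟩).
-0.00835|00⟩ + (0.2042 + 0.4563i)|01⟩ + (0.002007 - 0.01432i)|10⟩ + (-0.8317 + 0.2405i)|11⟩

amp(|b₁b₂…⟩) = product of the factor amplitudes for bits b₁, b₂, …; only kets whose every factor amplitude is nonzero survive.
|00⟩: (1/2)(-0.0167) = -0.00835
|01⟩: (1/2)(0.4084 + 0.9126i) = (0.2042 + 0.4563i)
|10⟩: (-0.1202 + 0.8576i)(-0.0167) = (0.002007 - 0.01432i)
|11⟩: (-0.1202 + 0.8576i)(0.4084 + 0.9126i) = (-0.8317 + 0.2405i)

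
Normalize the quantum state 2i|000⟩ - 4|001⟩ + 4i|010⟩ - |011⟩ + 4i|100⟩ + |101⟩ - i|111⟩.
0.2697i|000⟩ - 0.5394|001⟩ + 0.5394i|010⟩ - 0.1348|011⟩ + 0.5394i|100⟩ + 0.1348|101⟩ - 0.1348i|111⟩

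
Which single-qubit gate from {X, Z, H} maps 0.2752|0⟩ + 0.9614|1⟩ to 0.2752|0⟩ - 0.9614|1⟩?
Z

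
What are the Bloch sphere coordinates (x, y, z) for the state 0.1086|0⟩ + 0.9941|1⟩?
(0.2159, 0, -0.9764)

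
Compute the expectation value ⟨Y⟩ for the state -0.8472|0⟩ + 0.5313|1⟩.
0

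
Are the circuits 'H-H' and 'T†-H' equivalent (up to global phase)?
No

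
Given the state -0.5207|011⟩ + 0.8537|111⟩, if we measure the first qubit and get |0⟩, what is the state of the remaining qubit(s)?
-|11⟩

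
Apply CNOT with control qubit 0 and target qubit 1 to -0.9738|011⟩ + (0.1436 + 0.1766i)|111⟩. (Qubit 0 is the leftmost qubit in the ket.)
-0.9738|011⟩ + (0.1436 + 0.1766i)|101⟩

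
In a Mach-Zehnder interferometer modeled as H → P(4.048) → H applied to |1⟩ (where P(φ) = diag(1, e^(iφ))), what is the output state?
(0.8083 + 0.3936i)|0⟩ + (0.1917 - 0.3936i)|1⟩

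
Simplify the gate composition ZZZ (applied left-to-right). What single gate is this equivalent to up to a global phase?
Z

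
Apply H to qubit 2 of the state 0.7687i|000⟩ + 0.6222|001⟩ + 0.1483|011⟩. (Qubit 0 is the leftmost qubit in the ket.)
(0.44 + 0.5436i)|000⟩ + (-0.44 + 0.5436i)|001⟩ + 0.1049|010⟩ - 0.1049|011⟩

H on qubit 2 mixes each pair of kets that differ only in qubit 2: amplitudes (a, b) of (|…0…⟩, |…1…⟩) become ((a + b)/√2, (a − b)/√2). Kets absent from the input have amplitude 0.
(|000⟩, |001⟩): (a, b) = (0.7687i, 0.6222) → ((0.44 + 0.5436i), (-0.44 + 0.5436i))
(|010⟩, |011⟩): (a, b) = (0, 0.1483) → (0.1049, -0.1049)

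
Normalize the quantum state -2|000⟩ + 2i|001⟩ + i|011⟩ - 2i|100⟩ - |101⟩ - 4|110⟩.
-0.3651|000⟩ + 0.3651i|001⟩ + 0.1826i|011⟩ - 0.3651i|100⟩ - 0.1826|101⟩ - 0.7303|110⟩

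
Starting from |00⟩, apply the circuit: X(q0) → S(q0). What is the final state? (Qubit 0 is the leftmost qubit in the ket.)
i|10⟩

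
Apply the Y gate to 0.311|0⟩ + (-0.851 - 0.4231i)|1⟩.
(-0.4231 + 0.851i)|0⟩ + 0.311i|1⟩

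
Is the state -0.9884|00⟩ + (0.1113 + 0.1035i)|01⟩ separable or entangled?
Separable

Writing the state as a|00⟩ + b|01⟩ + c|10⟩ + d|11⟩, it is a product state iff ad − bc = 0.
Here (a, b, c, d) = (-0.9884, (0.1113 + 0.1035i), 0, 0): ad − bc = (-0.9884)(0) − (0.1113 + 0.1035i)(0) = 0, so the state is separable.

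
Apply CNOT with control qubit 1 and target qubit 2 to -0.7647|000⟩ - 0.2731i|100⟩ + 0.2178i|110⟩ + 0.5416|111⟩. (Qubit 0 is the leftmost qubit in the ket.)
-0.7647|000⟩ - 0.2731i|100⟩ + 0.5416|110⟩ + 0.2178i|111⟩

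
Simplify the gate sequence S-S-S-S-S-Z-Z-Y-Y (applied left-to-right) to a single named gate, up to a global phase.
S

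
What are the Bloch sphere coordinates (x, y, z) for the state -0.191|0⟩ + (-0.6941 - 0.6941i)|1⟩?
(0.2651, 0.2651, -0.9271)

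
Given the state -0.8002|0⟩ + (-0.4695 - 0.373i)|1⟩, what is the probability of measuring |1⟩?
0.3596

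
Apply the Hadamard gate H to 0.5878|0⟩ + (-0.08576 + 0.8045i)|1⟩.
(0.355 + 0.5689i)|0⟩ + (0.4763 - 0.5689i)|1⟩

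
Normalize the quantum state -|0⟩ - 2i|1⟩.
-1/√5|0⟩ - 0.8944i|1⟩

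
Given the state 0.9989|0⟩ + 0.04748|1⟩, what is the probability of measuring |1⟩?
0.002254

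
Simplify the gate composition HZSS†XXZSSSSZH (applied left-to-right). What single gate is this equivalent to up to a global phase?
X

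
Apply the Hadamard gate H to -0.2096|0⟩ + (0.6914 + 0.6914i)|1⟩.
(0.3407 + 0.4889i)|0⟩ + (-0.6371 - 0.4889i)|1⟩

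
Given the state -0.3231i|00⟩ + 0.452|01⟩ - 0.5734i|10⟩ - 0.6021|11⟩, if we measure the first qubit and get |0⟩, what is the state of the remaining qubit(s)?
-0.5815i|0⟩ + 0.8135|1⟩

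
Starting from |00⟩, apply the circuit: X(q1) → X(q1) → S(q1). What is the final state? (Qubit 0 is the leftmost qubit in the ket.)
|00⟩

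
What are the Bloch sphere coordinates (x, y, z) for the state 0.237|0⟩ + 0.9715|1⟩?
(0.4605, 0, -0.8876)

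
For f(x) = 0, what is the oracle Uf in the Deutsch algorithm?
I ⊗ I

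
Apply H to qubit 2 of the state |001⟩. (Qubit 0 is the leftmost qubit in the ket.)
1/√2|000⟩ - 1/√2|001⟩

H on qubit 2 mixes each pair of kets that differ only in qubit 2: amplitudes (a, b) of (|…0…⟩, |…1…⟩) become ((a + b)/√2, (a − b)/√2). Kets absent from the input have amplitude 0.
(|000⟩, |001⟩): (a, b) = (0, 1) → (1/√2, -1/√2)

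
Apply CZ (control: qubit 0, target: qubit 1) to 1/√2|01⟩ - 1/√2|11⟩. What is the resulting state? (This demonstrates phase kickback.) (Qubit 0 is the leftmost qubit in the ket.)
1/√2|01⟩ + 1/√2|11⟩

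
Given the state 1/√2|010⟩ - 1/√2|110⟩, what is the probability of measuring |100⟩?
0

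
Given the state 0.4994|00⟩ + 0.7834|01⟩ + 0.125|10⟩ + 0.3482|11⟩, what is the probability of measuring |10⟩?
0.01563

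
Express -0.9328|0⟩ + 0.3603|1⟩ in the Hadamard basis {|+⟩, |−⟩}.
-0.4048|+⟩ - 0.9144|−⟩

With |ψ⟩ = α|0⟩ + β|1⟩, the Hadamard-basis coefficients are ⟨+|ψ⟩ = (α + β)/√2 and ⟨−|ψ⟩ = (α − β)/√2.
Here α = -0.9328, β = 0.3603: (α + β)/√2 = -0.4048, (α − β)/√2 = -0.9144.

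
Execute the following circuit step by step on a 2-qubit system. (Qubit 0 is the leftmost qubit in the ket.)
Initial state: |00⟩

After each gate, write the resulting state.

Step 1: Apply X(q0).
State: |10⟩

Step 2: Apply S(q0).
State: i|10⟩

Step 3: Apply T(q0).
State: (-1/√2 + (1/√2)i)|10⟩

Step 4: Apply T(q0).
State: -|10⟩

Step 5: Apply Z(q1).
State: -|10⟩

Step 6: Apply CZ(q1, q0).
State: -|10⟩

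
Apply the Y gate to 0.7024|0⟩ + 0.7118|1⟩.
-0.7118i|0⟩ + 0.7024i|1⟩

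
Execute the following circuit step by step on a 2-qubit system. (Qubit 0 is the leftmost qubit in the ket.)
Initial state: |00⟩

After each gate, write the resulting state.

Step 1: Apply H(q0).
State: 1/√2|00⟩ + 1/√2|10⟩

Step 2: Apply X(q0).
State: 1/√2|00⟩ + 1/√2|10⟩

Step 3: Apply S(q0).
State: 1/√2|00⟩ + (1/√2)i|10⟩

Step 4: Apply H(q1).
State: 1/2|00⟩ + 1/2|01⟩ + (1/2)i|10⟩ + (1/2)i|11⟩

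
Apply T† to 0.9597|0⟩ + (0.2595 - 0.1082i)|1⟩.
0.9597|0⟩ + (0.107 - 0.26i)|1⟩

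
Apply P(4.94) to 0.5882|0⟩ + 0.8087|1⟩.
0.5882|0⟩ + (0.1825 - 0.7878i)|1⟩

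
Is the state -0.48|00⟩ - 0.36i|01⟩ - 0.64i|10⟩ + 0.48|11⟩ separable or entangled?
Separable

Writing the state as a|00⟩ + b|01⟩ + c|10⟩ + d|11⟩, it is a product state iff ad − bc = 0.
Here (a, b, c, d) = (-0.48, -0.36i, -0.64i, 0.48): ad − bc = (-0.48)(0.48) − (-0.36i)(-0.64i) = 0, so the state is separable.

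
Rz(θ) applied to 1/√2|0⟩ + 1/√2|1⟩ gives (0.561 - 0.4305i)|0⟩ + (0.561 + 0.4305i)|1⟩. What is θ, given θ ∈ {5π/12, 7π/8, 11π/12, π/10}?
5π/12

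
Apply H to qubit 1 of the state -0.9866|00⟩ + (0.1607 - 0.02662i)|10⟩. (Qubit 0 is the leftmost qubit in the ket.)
-0.6976|00⟩ - 0.6976|01⟩ + (0.1136 - 0.01882i)|10⟩ + (0.1136 - 0.01882i)|11⟩

H on qubit 1 mixes each pair of kets that differ only in qubit 1: amplitudes (a, b) of (|…0…⟩, |…1…⟩) become ((a + b)/√2, (a − b)/√2). Kets absent from the input have amplitude 0.
(|00⟩, |01⟩): (a, b) = (-0.9866, 0) → (-0.6976, -0.6976)
(|10⟩, |11⟩): (a, b) = ((0.1607 - 0.02662i), 0) → ((0.1136 - 0.01882i), (0.1136 - 0.01882i))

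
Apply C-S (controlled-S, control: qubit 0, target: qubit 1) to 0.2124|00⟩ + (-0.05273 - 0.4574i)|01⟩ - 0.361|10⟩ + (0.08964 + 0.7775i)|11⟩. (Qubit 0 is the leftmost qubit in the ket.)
0.2124|00⟩ + (-0.05273 - 0.4574i)|01⟩ - 0.361|10⟩ + (-0.7775 + 0.08964i)|11⟩

C-S leaves the control-|0⟩ kets |00⟩, |01⟩ unchanged and applies S to qubit 1 on the control-|1⟩ pair (|10⟩, |11⟩).
S = [[1, 0], [0, i]].
With a = amp(|10⟩) = -0.361 and b = amp(|11⟩) = (0.08964 + 0.7775i):
new amp(|10⟩) = (1)·a = -0.361
new amp(|11⟩) = (i)·b = (-0.7775 + 0.08964i)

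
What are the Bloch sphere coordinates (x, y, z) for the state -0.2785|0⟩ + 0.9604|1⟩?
(-0.5349, 0, -0.8448)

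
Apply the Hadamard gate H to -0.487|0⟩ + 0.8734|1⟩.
0.2732|0⟩ - 0.9619|1⟩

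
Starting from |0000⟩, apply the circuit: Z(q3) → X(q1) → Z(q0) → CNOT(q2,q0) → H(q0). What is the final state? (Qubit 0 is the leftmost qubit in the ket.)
1/√2|0100⟩ + 1/√2|1100⟩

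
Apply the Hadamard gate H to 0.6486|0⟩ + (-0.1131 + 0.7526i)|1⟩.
(0.3787 + 0.5322i)|0⟩ + (0.5386 - 0.5322i)|1⟩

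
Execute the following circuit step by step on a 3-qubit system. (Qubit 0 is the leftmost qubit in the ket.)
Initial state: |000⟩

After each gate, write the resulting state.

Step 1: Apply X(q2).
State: |001⟩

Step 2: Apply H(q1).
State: 1/√2|001⟩ + 1/√2|011⟩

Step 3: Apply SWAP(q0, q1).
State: 1/√2|001⟩ + 1/√2|101⟩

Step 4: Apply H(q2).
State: 1/2|000⟩ - 1/2|001⟩ + 1/2|100⟩ - 1/2|101⟩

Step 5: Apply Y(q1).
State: (1/2)i|010⟩ - (1/2)i|011⟩ + (1/2)i|110⟩ - (1/2)i|111⟩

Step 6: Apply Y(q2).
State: -1/2|010⟩ - 1/2|011⟩ - 1/2|110⟩ - 1/2|111⟩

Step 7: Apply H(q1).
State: -1/√8|000⟩ - 1/√8|001⟩ + 1/√8|010⟩ + 1/√8|011⟩ - 1/√8|100⟩ - 1/√8|101⟩ + 1/√8|110⟩ + 1/√8|111⟩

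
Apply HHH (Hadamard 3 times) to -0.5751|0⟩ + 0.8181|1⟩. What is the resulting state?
0.1718|0⟩ - 0.9851|1⟩

H² = I, so H^3 = H: a single Hadamard. With (a, b) = (-0.5751, 0.8181), H gives ((a + b)/√2, (a − b)/√2) = (0.1718, -0.9851).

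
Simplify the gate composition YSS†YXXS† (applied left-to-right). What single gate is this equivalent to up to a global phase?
S†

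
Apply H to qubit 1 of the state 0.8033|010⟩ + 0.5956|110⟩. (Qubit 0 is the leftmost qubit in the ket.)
0.568|000⟩ - 0.568|010⟩ + 0.4212|100⟩ - 0.4212|110⟩

H on qubit 1 mixes each pair of kets that differ only in qubit 1: amplitudes (a, b) of (|…0…⟩, |…1…⟩) become ((a + b)/√2, (a − b)/√2). Kets absent from the input have amplitude 0.
(|000⟩, |010⟩): (a, b) = (0, 0.8033) → (0.568, -0.568)
(|100⟩, |110⟩): (a, b) = (0, 0.5956) → (0.4212, -0.4212)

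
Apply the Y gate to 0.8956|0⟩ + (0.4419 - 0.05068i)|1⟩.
(-0.05068 - 0.4419i)|0⟩ + 0.8956i|1⟩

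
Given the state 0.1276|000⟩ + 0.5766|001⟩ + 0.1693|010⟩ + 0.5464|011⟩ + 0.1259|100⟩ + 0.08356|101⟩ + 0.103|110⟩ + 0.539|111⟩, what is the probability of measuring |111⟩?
0.2905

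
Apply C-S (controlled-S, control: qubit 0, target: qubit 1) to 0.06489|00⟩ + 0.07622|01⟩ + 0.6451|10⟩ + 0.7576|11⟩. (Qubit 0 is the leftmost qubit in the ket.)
0.06489|00⟩ + 0.07622|01⟩ + 0.6451|10⟩ + 0.7576i|11⟩

C-S leaves the control-|0⟩ kets |00⟩, |01⟩ unchanged and applies S to qubit 1 on the control-|1⟩ pair (|10⟩, |11⟩).
S = [[1, 0], [0, i]].
With a = amp(|10⟩) = 0.6451 and b = amp(|11⟩) = 0.7576:
new amp(|10⟩) = (1)·a = 0.6451
new amp(|11⟩) = (i)·b = 0.7576i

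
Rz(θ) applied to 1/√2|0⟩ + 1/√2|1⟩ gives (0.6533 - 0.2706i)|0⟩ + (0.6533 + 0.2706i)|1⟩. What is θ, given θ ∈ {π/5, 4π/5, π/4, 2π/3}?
π/4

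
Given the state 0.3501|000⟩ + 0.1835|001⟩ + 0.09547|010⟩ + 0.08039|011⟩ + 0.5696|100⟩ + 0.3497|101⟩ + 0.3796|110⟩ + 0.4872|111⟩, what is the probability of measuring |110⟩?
0.1441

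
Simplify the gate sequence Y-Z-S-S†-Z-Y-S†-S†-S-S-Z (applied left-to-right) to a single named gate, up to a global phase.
Z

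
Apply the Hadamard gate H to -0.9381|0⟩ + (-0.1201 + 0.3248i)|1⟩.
(-0.7483 + 0.2297i)|0⟩ + (-0.5784 - 0.2297i)|1⟩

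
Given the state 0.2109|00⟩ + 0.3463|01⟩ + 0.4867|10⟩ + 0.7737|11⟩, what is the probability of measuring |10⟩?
0.2369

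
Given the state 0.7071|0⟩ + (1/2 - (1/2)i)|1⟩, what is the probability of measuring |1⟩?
1/2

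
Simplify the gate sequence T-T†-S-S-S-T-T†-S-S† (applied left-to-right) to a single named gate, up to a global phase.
S†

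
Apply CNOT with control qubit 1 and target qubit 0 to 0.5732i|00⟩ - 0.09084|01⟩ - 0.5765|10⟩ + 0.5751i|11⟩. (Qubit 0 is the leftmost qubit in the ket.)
0.5732i|00⟩ + 0.5751i|01⟩ - 0.5765|10⟩ - 0.09084|11⟩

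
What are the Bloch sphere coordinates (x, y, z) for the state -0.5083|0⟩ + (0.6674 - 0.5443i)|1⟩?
(-0.6785, 0.5533, -0.4833)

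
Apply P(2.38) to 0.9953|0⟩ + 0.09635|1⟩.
0.9953|0⟩ + (-0.06973 + 0.06649i)|1⟩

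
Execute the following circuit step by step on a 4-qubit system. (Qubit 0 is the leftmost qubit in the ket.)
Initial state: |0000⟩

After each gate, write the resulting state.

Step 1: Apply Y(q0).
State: i|1000⟩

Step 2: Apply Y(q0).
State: |0000⟩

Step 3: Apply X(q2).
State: |0010⟩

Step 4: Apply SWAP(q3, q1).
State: |0010⟩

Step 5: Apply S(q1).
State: |0010⟩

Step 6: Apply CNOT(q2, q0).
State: |1010⟩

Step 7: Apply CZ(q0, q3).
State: |1010⟩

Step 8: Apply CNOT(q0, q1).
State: |1110⟩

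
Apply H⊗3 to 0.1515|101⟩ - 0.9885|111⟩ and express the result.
-0.2959|000⟩ + 0.2959|001⟩ + 0.4031|010⟩ - 0.4031|011⟩ + 0.2959|100⟩ - 0.2959|101⟩ - 0.4031|110⟩ + 0.4031|111⟩

H⊗3 gives amp(|y⟩) = (1/2√2) Σ_x (−1)^(x·y) amp(|x⟩), where x·y is the number of positions in which both x and y have a 1.
|000⟩: (0.1515 - 0.9885)/(2√2) = -0.2959
|001⟩: (-0.1515 + 0.9885)/(2√2) = 0.2959
|010⟩: (0.1515 + 0.9885)/(2√2) = 0.4031
|011⟩: (-0.1515 - 0.9885)/(2√2) = -0.4031
|100⟩: (-0.1515 + 0.9885)/(2√2) = 0.2959
|101⟩: (0.1515 - 0.9885)/(2√2) = -0.2959
|110⟩: (-0.1515 - 0.9885)/(2√2) = -0.4031
|111⟩: (0.1515 + 0.9885)/(2√2) = 0.4031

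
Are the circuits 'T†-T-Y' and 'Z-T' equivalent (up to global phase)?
No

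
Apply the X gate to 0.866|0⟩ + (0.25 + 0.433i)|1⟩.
(0.25 + 0.433i)|0⟩ + 0.866|1⟩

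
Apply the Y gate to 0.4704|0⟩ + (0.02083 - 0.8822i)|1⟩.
(-0.8822 - 0.02083i)|0⟩ + 0.4704i|1⟩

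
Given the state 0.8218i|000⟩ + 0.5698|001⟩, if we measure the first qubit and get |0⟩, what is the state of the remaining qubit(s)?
0.8218i|00⟩ + 0.5698|01⟩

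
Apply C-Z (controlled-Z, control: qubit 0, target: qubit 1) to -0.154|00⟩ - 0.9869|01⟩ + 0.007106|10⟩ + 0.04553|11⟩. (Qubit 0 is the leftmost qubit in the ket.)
-0.154|00⟩ - 0.9869|01⟩ + 0.007106|10⟩ - 0.04553|11⟩

C-Z leaves the control-|0⟩ kets |00⟩, |01⟩ unchanged and applies Z to qubit 1 on the control-|1⟩ pair (|10⟩, |11⟩).
Z = [[1, 0], [0, -1]].
With a = amp(|10⟩) = 0.007106 and b = amp(|11⟩) = 0.04553:
new amp(|10⟩) = (1)·a = 0.007106
new amp(|11⟩) = (-1)·b = -0.04553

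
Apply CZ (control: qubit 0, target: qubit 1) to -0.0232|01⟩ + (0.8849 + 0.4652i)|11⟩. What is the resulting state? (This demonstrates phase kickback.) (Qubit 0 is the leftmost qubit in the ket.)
-0.0232|01⟩ + (-0.8849 - 0.4652i)|11⟩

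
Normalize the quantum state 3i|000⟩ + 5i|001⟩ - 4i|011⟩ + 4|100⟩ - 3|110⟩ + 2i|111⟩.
0.3375i|000⟩ + 0.5625i|001⟩ - 0.45i|011⟩ + 0.45|100⟩ - 0.3375|110⟩ + 0.225i|111⟩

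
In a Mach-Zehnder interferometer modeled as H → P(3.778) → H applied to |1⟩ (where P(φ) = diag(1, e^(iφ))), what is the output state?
(0.9021 + 0.2972i)|0⟩ + (0.09788 - 0.2972i)|1⟩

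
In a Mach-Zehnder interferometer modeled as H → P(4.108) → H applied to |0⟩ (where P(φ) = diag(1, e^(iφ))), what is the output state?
(0.2159 - 0.4114i)|0⟩ + (0.7841 + 0.4114i)|1⟩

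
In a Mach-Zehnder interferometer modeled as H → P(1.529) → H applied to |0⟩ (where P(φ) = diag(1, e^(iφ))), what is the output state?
(0.5209 + 0.4996i)|0⟩ + (0.4791 - 0.4996i)|1⟩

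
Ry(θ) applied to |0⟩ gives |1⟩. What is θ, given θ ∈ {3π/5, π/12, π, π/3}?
π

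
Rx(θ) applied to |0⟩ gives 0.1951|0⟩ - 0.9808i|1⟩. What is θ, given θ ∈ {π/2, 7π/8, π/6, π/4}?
7π/8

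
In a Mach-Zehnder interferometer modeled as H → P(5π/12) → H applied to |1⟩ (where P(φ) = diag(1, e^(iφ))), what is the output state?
(0.3706 - 0.483i)|0⟩ + (0.6294 + 0.483i)|1⟩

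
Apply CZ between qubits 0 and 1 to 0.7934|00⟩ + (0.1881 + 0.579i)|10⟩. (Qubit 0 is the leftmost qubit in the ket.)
0.7934|00⟩ + (0.1881 + 0.579i)|10⟩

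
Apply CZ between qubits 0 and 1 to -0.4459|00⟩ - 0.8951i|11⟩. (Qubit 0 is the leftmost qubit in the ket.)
-0.4459|00⟩ + 0.8951i|11⟩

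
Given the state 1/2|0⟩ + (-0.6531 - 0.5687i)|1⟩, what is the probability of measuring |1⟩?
0.75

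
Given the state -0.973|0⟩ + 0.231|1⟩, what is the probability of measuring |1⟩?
0.05336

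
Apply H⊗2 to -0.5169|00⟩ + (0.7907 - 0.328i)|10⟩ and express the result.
(0.1369 - 0.164i)|00⟩ + (0.1369 - 0.164i)|01⟩ + (-0.6538 + 0.164i)|10⟩ + (-0.6538 + 0.164i)|11⟩

H⊗2 gives amp(|y⟩) = (1/2) Σ_x (−1)^(x·y) amp(|x⟩), where x·y is the number of positions in which both x and y have a 1.
|00⟩: (-0.5169 + (0.7907 - 0.328i))/2 = (0.1369 - 0.164i)
|01⟩: (-0.5169 + (0.7907 - 0.328i))/2 = (0.1369 - 0.164i)
|10⟩: (-0.5169 - (0.7907 - 0.328i))/2 = (-0.6538 + 0.164i)
|11⟩: (-0.5169 - (0.7907 - 0.328i))/2 = (-0.6538 + 0.164i)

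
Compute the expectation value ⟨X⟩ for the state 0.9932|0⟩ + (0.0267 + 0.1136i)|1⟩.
0.05304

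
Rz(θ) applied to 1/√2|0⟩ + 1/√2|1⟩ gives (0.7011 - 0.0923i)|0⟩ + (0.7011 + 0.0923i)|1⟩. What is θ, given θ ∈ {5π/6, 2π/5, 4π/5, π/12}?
π/12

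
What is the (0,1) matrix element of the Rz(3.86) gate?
0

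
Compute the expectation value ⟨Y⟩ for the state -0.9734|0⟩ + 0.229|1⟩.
0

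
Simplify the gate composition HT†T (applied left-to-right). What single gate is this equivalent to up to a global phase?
H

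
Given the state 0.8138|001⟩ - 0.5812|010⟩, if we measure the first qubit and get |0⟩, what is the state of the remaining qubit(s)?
0.8138|01⟩ - 0.5812|10⟩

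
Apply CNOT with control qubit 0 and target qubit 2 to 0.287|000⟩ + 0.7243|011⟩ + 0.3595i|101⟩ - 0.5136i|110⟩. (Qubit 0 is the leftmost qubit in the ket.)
0.287|000⟩ + 0.7243|011⟩ + 0.3595i|100⟩ - 0.5136i|111⟩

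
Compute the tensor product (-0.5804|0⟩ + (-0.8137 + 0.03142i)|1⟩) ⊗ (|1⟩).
-0.5804|01⟩ + (-0.8137 + 0.03142i)|11⟩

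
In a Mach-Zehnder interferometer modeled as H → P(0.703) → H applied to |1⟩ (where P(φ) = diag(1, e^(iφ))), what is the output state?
(0.1185 - 0.3233i)|0⟩ + (0.8815 + 0.3233i)|1⟩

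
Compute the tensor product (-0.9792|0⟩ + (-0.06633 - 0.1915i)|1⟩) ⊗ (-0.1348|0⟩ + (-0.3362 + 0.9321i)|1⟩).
0.132|00⟩ + (0.3292 - 0.9127i)|01⟩ + (0.008941 + 0.02581i)|10⟩ + (0.2008 + 0.002556i)|11⟩

amp(|b₁b₂…⟩) = product of the factor amplitudes for bits b₁, b₂, …; only kets whose every factor amplitude is nonzero survive.
|00⟩: (-0.9792)(-0.1348) = 0.132
|01⟩: (-0.9792)(-0.3362 + 0.9321i) = (0.3292 - 0.9127i)
|10⟩: (-0.06633 - 0.1915i)(-0.1348) = (0.008941 + 0.02581i)
|11⟩: (-0.06633 - 0.1915i)(-0.3362 + 0.9321i) = (0.2008 + 0.002556i)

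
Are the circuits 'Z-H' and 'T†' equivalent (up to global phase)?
No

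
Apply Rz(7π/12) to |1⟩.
(0.6088 + 0.7934i)|1⟩

Rz(7π/12) = [[e^(−iθ/2), 0], [0, e^(iθ/2)]] with e^(±iθ/2) = cos(θ/2) ± i·sin(θ/2); θ = 7π/12, cos(θ/2) ≈ 0.608761, sin(θ/2) ≈ 0.793353.
With a = amp(|0⟩) = 0 and b = amp(|1⟩) = 1:
new amp(|0⟩) = (0.608761 - 0.793353i)·a = 0
new amp(|1⟩) = (0.608761 + 0.793353i)·b = (0.6088 + 0.7934i)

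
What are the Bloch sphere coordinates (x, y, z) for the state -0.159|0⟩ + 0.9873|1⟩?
(-0.314, 0, -0.9495)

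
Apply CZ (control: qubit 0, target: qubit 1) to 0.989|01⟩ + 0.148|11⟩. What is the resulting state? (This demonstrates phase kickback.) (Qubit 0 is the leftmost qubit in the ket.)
0.989|01⟩ - 0.148|11⟩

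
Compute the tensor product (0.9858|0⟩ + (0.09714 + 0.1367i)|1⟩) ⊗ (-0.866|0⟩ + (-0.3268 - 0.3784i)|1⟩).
-0.8537|00⟩ + (-0.3222 - 0.373i)|01⟩ + (-0.08412 - 0.1184i)|10⟩ + (0.01998 - 0.08143i)|11⟩

amp(|b₁b₂…⟩) = product of the factor amplitudes for bits b₁, b₂, …; only kets whose every factor amplitude is nonzero survive.
|00⟩: (0.9858)(-0.866) = -0.8537
|01⟩: (0.9858)(-0.3268 - 0.3784i) = (-0.3222 - 0.373i)
|10⟩: (0.09714 + 0.1367i)(-0.866) = (-0.08412 - 0.1184i)
|11⟩: (0.09714 + 0.1367i)(-0.3268 - 0.3784i) = (0.01998 - 0.08143i)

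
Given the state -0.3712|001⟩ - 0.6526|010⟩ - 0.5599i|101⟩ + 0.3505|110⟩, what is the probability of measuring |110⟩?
0.1229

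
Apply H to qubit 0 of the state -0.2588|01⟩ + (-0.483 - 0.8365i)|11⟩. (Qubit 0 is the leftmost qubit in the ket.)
(-0.5245 - 0.5915i)|01⟩ + (0.1585 + 0.5915i)|11⟩

H on qubit 0 mixes each pair of kets that differ only in qubit 0: amplitudes (a, b) of (|…0…⟩, |…1…⟩) become ((a + b)/√2, (a − b)/√2). Kets absent from the input have amplitude 0.
(|01⟩, |11⟩): (a, b) = (-0.2588, (-0.483 - 0.8365i)) → ((-0.5245 - 0.5915i), (0.1585 + 0.5915i))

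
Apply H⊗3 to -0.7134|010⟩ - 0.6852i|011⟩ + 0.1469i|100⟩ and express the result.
(-0.2522 - 0.1903i)|000⟩ + (-0.2522 + 0.2942i)|001⟩ + (0.2522 + 0.2942i)|010⟩ + (0.2522 - 0.1903i)|011⟩ + (-0.2522 - 0.2942i)|100⟩ + (-0.2522 + 0.1903i)|101⟩ + (0.2522 + 0.1903i)|110⟩ + (0.2522 - 0.2942i)|111⟩

H⊗3 gives amp(|y⟩) = (1/2√2) Σ_x (−1)^(x·y) amp(|x⟩), where x·y is the number of positions in which both x and y have a 1.
|000⟩: (-0.7134 - 0.6852i + 0.1469i)/(2√2) = (-0.2522 - 0.1903i)
|001⟩: (-0.7134 + 0.6852i + 0.1469i)/(2√2) = (-0.2522 + 0.2942i)
|010⟩: (0.7134 + 0.6852i + 0.1469i)/(2√2) = (0.2522 + 0.2942i)
|011⟩: (0.7134 - 0.6852i + 0.1469i)/(2√2) = (0.2522 - 0.1903i)
|100⟩: (-0.7134 - 0.6852i - 0.1469i)/(2√2) = (-0.2522 - 0.2942i)
|101⟩: (-0.7134 + 0.6852i - 0.1469i)/(2√2) = (-0.2522 + 0.1903i)
|110⟩: (0.7134 + 0.6852i - 0.1469i)/(2√2) = (0.2522 + 0.1903i)
|111⟩: (0.7134 - 0.6852i - 0.1469i)/(2√2) = (0.2522 - 0.2942i)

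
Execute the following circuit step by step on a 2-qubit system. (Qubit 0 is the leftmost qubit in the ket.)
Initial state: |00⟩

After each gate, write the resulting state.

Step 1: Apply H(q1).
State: 1/√2|00⟩ + 1/√2|01⟩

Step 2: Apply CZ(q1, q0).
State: 1/√2|00⟩ + 1/√2|01⟩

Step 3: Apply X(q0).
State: 1/√2|10⟩ + 1/√2|11⟩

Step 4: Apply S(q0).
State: (1/√2)i|10⟩ + (1/√2)i|11⟩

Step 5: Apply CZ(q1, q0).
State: (1/√2)i|10⟩ - (1/√2)i|11⟩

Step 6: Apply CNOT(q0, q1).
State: -(1/√2)i|10⟩ + (1/√2)i|11⟩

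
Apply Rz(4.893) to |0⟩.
(-0.768 - 0.6405i)|0⟩

Rz(4.893) = [[e^(−iθ/2), 0], [0, e^(iθ/2)]] with e^(±iθ/2) = cos(θ/2) ± i·sin(θ/2); θ = 4.893, cos(θ/2) ≈ -0.767994, sin(θ/2) ≈ 0.640457.
With a = amp(|0⟩) = 1 and b = amp(|1⟩) = 0:
new amp(|0⟩) = (-0.767994 - 0.640457i)·a = (-0.768 - 0.6405i)
new amp(|1⟩) = (-0.767994 + 0.640457i)·b = 0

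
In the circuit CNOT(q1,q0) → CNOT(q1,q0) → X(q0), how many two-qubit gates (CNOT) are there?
2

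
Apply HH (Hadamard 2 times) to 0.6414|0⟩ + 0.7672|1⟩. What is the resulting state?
0.6414|0⟩ + 0.7672|1⟩

H² = I, so an even number of Hadamards cancels: H^2 = I and the state is unchanged.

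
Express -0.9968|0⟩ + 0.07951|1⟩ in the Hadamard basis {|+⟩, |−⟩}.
-0.6486|+⟩ - 0.7611|−⟩

With |ψ⟩ = α|0⟩ + β|1⟩, the Hadamard-basis coefficients are ⟨+|ψ⟩ = (α + β)/√2 and ⟨−|ψ⟩ = (α − β)/√2.
Here α = -0.9968, β = 0.07951: (α + β)/√2 = -0.6486, (α − β)/√2 = -0.7611.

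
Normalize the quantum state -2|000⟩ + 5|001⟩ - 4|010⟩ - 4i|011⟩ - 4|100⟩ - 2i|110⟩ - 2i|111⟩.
-0.2169|000⟩ + 0.5423|001⟩ - 0.4339|010⟩ - 0.4339i|011⟩ - 0.4339|100⟩ - 0.2169i|110⟩ - 0.2169i|111⟩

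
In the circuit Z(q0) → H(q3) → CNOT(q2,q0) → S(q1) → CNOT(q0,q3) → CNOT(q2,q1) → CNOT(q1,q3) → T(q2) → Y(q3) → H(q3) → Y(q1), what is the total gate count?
11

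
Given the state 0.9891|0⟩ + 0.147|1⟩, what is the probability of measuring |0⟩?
0.9783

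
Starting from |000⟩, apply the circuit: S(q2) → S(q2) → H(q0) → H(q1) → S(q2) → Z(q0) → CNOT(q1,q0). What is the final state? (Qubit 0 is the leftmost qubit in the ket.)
1/2|000⟩ - 1/2|010⟩ - 1/2|100⟩ + 1/2|110⟩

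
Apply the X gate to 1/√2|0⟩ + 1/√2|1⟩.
1/√2|0⟩ + 1/√2|1⟩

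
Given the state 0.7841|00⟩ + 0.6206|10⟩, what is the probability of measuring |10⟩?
0.3851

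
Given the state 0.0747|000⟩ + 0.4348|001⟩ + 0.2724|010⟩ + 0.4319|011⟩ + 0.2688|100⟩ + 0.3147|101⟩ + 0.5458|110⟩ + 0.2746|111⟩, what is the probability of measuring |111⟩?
0.07541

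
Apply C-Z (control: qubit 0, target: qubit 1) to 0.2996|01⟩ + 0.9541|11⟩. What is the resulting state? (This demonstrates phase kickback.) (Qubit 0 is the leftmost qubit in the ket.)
0.2996|01⟩ - 0.9541|11⟩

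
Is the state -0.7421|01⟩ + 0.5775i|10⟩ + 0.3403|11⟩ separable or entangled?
Entangled

Writing the state as a|00⟩ + b|01⟩ + c|10⟩ + d|11⟩, it is a product state iff ad − bc = 0.
Here (a, b, c, d) = (0, -0.7421, 0.5775i, 0.3403): ad − bc = (0)(0.3403) − (-0.7421)(0.5775i) = 0.4286i ≠ 0, so the state is entangled.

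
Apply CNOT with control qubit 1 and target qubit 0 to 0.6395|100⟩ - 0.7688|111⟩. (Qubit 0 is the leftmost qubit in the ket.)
-0.7688|011⟩ + 0.6395|100⟩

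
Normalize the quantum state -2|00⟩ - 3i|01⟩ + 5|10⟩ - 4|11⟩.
-0.2722|00⟩ - (1/√6)i|01⟩ + 0.6804|10⟩ - 0.5443|11⟩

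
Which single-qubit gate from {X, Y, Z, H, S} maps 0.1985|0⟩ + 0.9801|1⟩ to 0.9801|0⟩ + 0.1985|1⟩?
X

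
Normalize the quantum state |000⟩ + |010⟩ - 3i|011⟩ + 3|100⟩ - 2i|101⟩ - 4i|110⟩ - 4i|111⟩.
0.1336|000⟩ + 0.1336|010⟩ - 0.4009i|011⟩ + 0.4009|100⟩ - 0.2673i|101⟩ - 0.5345i|110⟩ - 0.5345i|111⟩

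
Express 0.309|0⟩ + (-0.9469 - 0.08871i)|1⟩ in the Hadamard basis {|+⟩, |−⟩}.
(-0.4511 - 0.06273i)|+⟩ + (0.8881 + 0.06273i)|−⟩

With |ψ⟩ = α|0⟩ + β|1⟩, the Hadamard-basis coefficients are ⟨+|ψ⟩ = (α + β)/√2 and ⟨−|ψ⟩ = (α − β)/√2.
Here α = 0.309, β = (-0.9469 - 0.08871i): (α + β)/√2 = (-0.4511 - 0.06273i), (α − β)/√2 = (0.8881 + 0.06273i).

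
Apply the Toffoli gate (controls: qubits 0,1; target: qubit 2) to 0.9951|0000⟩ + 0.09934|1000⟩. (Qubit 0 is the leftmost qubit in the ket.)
0.9951|0000⟩ + 0.09934|1000⟩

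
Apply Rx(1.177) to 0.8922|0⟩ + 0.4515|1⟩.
(0.7421 - 0.2506i)|0⟩ + (0.3755 - 0.4953i)|1⟩

Rx(1.177) = [[cos(θ/2), −i·sin(θ/2)], [−i·sin(θ/2), cos(θ/2)]]; θ = 1.177, cos(θ/2) ≈ 0.831774, sin(θ/2) ≈ 0.555114.
With a = amp(|0⟩) = 0.8922 and b = amp(|1⟩) = 0.4515:
new amp(|0⟩) = (0.831774)·a + (-0.555114i)·b = (0.7421 - 0.2506i)
new amp(|1⟩) = (-0.555114i)·a + (0.831774)·b = (0.3755 - 0.4953i)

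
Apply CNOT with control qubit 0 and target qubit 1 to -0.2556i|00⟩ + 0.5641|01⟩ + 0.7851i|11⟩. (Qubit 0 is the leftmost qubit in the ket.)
-0.2556i|00⟩ + 0.5641|01⟩ + 0.7851i|10⟩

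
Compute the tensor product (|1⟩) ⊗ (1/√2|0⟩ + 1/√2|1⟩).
1/√2|10⟩ + 1/√2|11⟩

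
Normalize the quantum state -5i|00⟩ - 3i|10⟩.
-0.8575i|00⟩ - 0.5145i|10⟩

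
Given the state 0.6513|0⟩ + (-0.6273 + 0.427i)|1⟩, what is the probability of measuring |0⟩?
0.4242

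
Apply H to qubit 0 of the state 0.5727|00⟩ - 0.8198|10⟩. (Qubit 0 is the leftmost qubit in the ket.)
-0.1747|00⟩ + 0.9846|10⟩

H on qubit 0 mixes each pair of kets that differ only in qubit 0: amplitudes (a, b) of (|…0…⟩, |…1…⟩) become ((a + b)/√2, (a − b)/√2). Kets absent from the input have amplitude 0.
(|00⟩, |10⟩): (a, b) = (0.5727, -0.8198) → (-0.1747, 0.9846)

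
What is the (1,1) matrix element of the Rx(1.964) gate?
0.5554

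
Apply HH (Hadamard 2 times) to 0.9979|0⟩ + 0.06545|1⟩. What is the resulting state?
0.9979|0⟩ + 0.06545|1⟩

H² = I, so an even number of Hadamards cancels: H^2 = I and the state is unchanged.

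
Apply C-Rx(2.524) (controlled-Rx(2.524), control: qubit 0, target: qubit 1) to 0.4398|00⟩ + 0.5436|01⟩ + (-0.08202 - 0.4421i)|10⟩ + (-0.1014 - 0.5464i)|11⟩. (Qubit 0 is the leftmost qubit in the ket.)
0.4398|00⟩ + 0.5436|01⟩ + (-0.5455 - 0.03776i)|10⟩ + (-0.452 - 0.08792i)|11⟩

C-Rx(2.524) leaves the control-|0⟩ kets |00⟩, |01⟩ unchanged and applies Rx(2.524) to qubit 1 on the control-|1⟩ pair (|10⟩, |11⟩).
Rx(2.524) = [[cos(θ/2), −i·sin(θ/2)], [−i·sin(θ/2), cos(θ/2)]]; θ = 2.524, cos(θ/2) ≈ 0.303912, sin(θ/2) ≈ 0.9527.
With a = amp(|10⟩) = (-0.08202 - 0.4421i) and b = amp(|11⟩) = (-0.1014 - 0.5464i):
new amp(|10⟩) = (0.303912)·a + (-0.9527i)·b = (-0.5455 - 0.03776i)
new amp(|11⟩) = (-0.9527i)·a + (0.303912)·b = (-0.452 - 0.08792i)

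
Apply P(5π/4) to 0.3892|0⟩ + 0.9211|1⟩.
0.3892|0⟩ + (-0.6513 - 0.6513i)|1⟩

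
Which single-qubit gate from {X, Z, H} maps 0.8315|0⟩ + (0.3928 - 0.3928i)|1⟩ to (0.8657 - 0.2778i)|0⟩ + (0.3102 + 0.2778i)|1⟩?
H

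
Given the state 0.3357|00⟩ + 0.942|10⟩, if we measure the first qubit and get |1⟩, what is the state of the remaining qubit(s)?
|0⟩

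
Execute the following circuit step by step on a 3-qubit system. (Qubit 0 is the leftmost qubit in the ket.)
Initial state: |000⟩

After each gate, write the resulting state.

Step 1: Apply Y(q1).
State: i|010⟩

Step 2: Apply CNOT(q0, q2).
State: i|010⟩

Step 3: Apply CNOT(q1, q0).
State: i|110⟩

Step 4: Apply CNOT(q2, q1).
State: i|110⟩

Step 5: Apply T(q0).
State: (-1/√2 + (1/√2)i)|110⟩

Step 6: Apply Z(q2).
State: (-1/√2 + (1/√2)i)|110⟩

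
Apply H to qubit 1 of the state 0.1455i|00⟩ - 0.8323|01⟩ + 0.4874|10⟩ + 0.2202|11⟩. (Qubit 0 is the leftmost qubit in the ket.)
(-0.5885 + 0.1029i)|00⟩ + (0.5885 + 0.1029i)|01⟩ + 0.5003|10⟩ + 0.1889|11⟩

H on qubit 1 mixes each pair of kets that differ only in qubit 1: amplitudes (a, b) of (|…0…⟩, |…1…⟩) become ((a + b)/√2, (a − b)/√2). Kets absent from the input have amplitude 0.
(|00⟩, |01⟩): (a, b) = (0.1455i, -0.8323) → ((-0.5885 + 0.1029i), (0.5885 + 0.1029i))
(|10⟩, |11⟩): (a, b) = (0.4874, 0.2202) → (0.5003, 0.1889)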